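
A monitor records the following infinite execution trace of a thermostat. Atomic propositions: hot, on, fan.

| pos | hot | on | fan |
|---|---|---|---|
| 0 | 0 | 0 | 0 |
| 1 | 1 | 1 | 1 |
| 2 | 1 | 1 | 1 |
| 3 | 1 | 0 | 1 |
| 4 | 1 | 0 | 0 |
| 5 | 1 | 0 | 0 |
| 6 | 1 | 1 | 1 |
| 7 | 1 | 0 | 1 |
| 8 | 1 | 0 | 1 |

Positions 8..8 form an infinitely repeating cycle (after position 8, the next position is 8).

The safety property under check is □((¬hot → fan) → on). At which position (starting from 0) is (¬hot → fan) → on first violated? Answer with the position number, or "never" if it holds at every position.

3

Check (¬hot → fan) → on at each position in order: 0 ✓, 1 ✓, 2 ✓.
At position 3 the labels are {fan, hot}, so (¬hot → fan) → on is false there. This is the first violation.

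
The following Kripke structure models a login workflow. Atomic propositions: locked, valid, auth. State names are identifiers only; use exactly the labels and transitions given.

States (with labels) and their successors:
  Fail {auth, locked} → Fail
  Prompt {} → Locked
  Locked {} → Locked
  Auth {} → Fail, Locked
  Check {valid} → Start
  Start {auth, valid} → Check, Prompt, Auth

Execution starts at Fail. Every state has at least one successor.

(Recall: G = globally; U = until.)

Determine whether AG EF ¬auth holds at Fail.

States satisfying EF ¬auth: {Prompt, Locked, Auth, Check, Start}.
States satisfying AG EF ¬auth: {Prompt, Locked}.
Fail is reachable from Fail and violates EF ¬auth, so AG fails at Fail.
Fail ∉ Sat(AG EF ¬auth).

Does not hold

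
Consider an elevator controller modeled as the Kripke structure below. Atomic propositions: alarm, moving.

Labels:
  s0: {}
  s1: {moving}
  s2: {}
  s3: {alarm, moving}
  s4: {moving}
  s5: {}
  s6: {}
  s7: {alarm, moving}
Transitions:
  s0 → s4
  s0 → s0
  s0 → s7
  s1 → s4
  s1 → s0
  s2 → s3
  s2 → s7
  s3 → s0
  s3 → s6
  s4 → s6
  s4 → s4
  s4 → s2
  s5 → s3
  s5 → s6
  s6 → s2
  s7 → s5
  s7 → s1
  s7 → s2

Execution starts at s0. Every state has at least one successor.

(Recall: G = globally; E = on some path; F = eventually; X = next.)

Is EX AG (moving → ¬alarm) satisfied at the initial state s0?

No

States satisfying AG (moving → ¬alarm): ∅.
States satisfying EX AG (moving → ¬alarm): ∅.
No suitable path/successor from s0 witnesses the formula.
s0 ∉ Sat(EX AG (moving → ¬alarm)).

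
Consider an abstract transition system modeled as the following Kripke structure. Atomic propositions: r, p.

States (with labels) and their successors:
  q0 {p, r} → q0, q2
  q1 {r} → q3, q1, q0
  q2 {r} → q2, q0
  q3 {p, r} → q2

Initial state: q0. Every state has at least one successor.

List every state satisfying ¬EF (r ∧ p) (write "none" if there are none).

States satisfying r ∧ p: {q0, q3}.
States satisfying EF (r ∧ p): {q0, q1, q2, q3}.
States satisfying ¬EF (r ∧ p): ∅.

none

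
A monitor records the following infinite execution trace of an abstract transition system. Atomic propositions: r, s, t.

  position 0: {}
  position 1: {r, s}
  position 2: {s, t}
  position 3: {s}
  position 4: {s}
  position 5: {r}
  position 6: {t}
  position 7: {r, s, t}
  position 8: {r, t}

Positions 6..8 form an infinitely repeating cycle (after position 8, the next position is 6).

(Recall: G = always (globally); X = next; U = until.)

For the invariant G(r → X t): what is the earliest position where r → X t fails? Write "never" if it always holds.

never

r → X t holds at every position 0..8, and those are all the positions the trace ever visits, so the invariant G(r → X t) is never violated.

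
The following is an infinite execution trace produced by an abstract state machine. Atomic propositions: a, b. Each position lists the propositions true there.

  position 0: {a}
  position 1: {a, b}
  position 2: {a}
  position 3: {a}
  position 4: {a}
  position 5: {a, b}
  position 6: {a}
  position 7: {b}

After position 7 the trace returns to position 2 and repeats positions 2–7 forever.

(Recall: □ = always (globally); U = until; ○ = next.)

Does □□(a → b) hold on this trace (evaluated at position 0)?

□(a → b) must hold at every position from 0 onward. It fails at position 0, so □□(a → b) is false.

No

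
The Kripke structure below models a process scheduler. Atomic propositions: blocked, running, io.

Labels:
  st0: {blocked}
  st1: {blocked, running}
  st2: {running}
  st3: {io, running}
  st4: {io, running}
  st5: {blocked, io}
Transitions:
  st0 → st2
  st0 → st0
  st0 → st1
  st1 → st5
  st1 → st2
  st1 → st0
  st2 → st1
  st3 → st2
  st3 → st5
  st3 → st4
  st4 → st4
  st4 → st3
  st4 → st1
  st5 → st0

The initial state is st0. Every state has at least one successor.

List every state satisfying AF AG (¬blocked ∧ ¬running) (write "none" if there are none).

none

States satisfying AG (¬blocked ∧ ¬running): ∅.
States satisfying AF AG (¬blocked ∧ ¬running): ∅.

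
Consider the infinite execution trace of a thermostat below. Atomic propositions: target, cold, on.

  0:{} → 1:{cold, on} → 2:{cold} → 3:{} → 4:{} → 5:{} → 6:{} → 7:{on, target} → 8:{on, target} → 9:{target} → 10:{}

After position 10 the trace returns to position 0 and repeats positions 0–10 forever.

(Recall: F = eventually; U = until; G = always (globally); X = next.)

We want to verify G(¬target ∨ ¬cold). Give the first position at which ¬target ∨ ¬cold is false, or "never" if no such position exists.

never

¬target ∨ ¬cold holds at every position 0..10, and those are all the positions the trace ever visits, so the invariant G(¬target ∨ ¬cold) is never violated.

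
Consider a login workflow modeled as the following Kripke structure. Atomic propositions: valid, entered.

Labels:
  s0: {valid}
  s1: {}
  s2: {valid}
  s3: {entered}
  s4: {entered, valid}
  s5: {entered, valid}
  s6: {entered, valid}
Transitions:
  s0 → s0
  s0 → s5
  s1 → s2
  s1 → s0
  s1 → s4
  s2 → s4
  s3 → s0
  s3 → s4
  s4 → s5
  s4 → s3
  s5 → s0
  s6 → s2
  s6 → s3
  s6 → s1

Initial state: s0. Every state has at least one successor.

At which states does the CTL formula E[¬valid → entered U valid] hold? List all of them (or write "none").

States satisfying ¬valid → entered: {s0, s2, s3, s4, s5, s6}.
States satisfying valid: {s0, s2, s4, s5, s6}.
States satisfying E[¬valid → entered U valid]: {s0, s2, s3, s4, s5, s6}.

{s0, s2, s3, s4, s5, s6}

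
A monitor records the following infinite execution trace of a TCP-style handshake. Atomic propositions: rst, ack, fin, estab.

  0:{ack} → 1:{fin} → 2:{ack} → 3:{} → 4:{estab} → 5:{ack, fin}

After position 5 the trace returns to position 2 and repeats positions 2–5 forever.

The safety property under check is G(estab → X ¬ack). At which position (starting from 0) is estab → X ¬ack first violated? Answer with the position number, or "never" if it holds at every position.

4

Check estab → X ¬ack at each position in order: 0 ✓, 1 ✓, 2 ✓, 3 ✓.
At position 4 the labels are {estab} and the next position 5 has {ack, fin}, so estab → X ¬ack is false there. This is the first violation.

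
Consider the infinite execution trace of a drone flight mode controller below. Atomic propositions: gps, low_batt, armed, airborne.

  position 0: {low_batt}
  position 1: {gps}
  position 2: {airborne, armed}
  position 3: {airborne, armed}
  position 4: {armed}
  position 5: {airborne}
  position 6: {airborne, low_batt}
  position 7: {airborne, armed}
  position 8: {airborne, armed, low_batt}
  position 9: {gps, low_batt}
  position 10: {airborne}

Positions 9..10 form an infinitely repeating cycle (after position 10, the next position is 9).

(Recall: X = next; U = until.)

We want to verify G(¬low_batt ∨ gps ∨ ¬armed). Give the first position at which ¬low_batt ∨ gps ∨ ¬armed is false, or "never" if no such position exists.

8

Check ¬low_batt ∨ gps ∨ ¬armed at each position in order: 0 ✓, 1 ✓, 2 ✓, 3 ✓, 4 ✓, 5 ✓, 6 ✓, 7 ✓.
At position 8 the labels are {airborne, armed, low_batt}, so ¬low_batt ∨ gps ∨ ¬armed is false there. This is the first violation.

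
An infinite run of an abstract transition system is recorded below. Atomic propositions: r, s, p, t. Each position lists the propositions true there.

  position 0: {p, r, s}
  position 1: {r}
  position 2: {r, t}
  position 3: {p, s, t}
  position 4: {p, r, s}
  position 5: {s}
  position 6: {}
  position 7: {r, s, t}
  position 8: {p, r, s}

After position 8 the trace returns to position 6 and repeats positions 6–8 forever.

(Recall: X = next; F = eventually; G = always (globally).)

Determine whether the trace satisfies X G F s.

Satisfied

The position after 0 is 1; G F s is true there.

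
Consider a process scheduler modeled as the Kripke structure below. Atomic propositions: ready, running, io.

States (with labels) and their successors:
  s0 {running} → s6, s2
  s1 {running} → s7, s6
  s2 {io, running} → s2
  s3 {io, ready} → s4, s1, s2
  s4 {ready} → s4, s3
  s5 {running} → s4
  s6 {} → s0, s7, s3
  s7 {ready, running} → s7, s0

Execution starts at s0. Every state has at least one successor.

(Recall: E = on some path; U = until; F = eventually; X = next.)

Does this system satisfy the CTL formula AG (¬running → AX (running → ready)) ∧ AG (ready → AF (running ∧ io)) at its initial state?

States satisfying ¬running → AX (running → ready): {s0, s1, s2, s4, s5, s7}.
States satisfying AG (¬running → AX (running → ready)): {s2}.
States satisfying ready → AF (running ∧ io): {s0, s1, s2, s5, s6}.
States satisfying AG (ready → AF (running ∧ io)): {s2}.
States satisfying AG (¬running → AX (running → ready)) ∧ AG (ready → AF (running ∧ io)): {s2}.
s0 ∉ Sat(AG (¬running → AX (running → ready)) ∧ AG (ready → AF (running ∧ io))).

No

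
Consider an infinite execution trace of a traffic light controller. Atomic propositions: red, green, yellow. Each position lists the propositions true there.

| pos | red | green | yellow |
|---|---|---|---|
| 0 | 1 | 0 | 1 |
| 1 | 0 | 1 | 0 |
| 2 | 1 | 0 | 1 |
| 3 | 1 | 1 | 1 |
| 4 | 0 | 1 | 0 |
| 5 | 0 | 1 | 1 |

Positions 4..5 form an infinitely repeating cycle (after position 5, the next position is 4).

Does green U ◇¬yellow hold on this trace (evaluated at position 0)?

Yes

Walking from position 0: ◇¬yellow first holds at position 0, and green holds at every earlier position along the way, so green U ◇¬yellow holds.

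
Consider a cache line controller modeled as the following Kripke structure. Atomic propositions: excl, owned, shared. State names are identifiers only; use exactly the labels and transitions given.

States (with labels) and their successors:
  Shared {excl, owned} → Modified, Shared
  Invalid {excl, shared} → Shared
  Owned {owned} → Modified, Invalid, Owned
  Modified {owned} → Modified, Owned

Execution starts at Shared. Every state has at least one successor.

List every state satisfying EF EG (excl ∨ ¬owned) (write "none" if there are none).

{Shared, Invalid, Owned, Modified}

States satisfying EG (excl ∨ ¬owned): {Shared, Invalid}.
States satisfying EF EG (excl ∨ ¬owned): {Shared, Invalid, Owned, Modified}.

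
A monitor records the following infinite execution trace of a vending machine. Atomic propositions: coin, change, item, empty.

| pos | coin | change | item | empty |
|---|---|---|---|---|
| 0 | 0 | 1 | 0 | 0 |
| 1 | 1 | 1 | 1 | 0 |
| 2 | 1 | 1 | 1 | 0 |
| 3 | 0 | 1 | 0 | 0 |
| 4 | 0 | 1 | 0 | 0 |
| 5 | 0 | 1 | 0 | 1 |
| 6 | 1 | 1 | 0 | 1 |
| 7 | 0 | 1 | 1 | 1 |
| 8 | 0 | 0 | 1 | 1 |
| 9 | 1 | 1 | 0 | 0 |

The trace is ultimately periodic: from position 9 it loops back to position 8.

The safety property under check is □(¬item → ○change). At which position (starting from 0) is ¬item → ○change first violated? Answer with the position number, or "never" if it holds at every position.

9

Check ¬item → ○change at each position in order: 0 ✓, 1 ✓, 2 ✓, 3 ✓, 4 ✓, 5 ✓, 6 ✓, 7 ✓, 8 ✓.
At position 9 the labels are {change, coin} and the next position 8 has {empty, item}, so ¬item → ○change is false there. This is the first violation.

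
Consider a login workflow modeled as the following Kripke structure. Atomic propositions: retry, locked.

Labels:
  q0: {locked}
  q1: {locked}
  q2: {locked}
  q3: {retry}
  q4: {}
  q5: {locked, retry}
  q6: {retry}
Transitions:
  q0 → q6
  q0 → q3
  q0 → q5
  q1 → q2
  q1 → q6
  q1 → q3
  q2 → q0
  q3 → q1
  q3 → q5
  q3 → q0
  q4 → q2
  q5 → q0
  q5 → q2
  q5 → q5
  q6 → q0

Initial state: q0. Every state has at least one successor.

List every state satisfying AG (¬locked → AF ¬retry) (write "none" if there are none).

States satisfying ¬locked → AF ¬retry: {q0, q1, q2, q4, q5, q6}.
States satisfying AG (¬locked → AF ¬retry): ∅.

none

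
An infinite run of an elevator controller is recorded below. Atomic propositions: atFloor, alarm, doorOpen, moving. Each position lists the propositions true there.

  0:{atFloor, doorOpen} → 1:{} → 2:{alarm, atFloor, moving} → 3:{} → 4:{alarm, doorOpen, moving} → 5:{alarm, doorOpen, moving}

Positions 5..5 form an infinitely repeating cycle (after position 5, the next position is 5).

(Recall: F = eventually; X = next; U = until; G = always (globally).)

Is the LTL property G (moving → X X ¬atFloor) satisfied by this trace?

moving → X X ¬atFloor holds at every position 0..5, and those are all positions ever visited, so G (moving → X X ¬atFloor) holds.
Positions where moving holds: 2, 4, 5.
Check X X ¬atFloor at each: 2→ok, 4→ok, 5→ok.

Holds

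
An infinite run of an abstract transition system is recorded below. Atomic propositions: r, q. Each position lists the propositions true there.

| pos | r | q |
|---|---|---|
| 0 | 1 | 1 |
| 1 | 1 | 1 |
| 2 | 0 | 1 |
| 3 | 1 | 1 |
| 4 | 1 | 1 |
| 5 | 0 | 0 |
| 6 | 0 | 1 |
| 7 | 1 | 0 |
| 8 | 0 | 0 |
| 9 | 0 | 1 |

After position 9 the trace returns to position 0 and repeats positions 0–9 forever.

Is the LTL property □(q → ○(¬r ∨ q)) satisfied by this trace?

Violated

q → ○(¬r ∨ q) must hold at every position from 0 onward. It fails at position 6, so □(q → ○(¬r ∨ q)) is false.
Positions where q holds: 0, 1, 2, 3, 4, 6, 9.
Check ○(¬r ∨ q) at each: 0→ok, 1→ok, 2→ok, 3→ok, 4→ok, 6→fails, 9→ok.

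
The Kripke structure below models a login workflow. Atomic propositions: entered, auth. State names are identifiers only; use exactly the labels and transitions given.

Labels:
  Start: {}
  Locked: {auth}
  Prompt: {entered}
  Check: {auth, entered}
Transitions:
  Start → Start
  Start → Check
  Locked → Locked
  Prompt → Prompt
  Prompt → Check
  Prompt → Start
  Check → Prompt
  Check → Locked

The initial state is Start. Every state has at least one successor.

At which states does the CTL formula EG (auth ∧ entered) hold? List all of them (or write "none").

States satisfying auth ∧ entered: {Check}.
States satisfying EG (auth ∧ entered): ∅.

none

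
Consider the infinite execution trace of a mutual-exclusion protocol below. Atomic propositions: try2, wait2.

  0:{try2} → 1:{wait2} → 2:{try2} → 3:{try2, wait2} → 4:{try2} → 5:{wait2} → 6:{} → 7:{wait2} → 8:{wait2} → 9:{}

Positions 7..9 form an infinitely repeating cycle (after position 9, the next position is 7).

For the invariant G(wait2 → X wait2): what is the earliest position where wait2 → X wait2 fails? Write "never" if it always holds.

1

Check wait2 → X wait2 at each position in order: 0 ✓.
At position 1 the labels are {wait2} and the next position 2 has {try2}, so wait2 → X wait2 is false there. This is the first violation.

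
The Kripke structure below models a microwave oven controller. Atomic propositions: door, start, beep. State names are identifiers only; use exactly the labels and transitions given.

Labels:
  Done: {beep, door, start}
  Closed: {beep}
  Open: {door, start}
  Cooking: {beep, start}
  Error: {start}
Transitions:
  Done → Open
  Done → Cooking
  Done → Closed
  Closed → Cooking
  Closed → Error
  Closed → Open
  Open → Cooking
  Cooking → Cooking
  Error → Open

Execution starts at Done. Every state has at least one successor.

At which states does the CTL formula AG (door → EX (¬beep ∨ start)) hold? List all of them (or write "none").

States satisfying door → EX (¬beep ∨ start): {Done, Closed, Open, Cooking, Error}.
States satisfying AG (door → EX (¬beep ∨ start)): {Done, Closed, Open, Cooking, Error}.

{Done, Closed, Open, Cooking, Error}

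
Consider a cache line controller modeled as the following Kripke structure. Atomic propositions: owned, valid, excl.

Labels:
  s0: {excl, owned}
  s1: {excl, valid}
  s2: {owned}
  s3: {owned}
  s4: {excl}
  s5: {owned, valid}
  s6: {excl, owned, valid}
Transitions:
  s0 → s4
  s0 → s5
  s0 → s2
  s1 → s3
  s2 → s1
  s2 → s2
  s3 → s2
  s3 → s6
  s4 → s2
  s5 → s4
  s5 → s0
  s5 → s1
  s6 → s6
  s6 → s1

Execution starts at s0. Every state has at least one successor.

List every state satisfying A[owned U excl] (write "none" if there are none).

States satisfying owned: {s0, s2, s3, s5, s6}.
States satisfying excl: {s0, s1, s4, s6}.
States satisfying A[owned U excl]: {s0, s1, s4, s5, s6}.

{s0, s1, s4, s5, s6}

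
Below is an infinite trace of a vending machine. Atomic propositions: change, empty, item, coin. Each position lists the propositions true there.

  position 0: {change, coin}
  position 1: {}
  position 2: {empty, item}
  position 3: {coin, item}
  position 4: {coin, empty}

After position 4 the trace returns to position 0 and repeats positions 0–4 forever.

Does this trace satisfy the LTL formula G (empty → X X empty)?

Does not hold

empty → X X empty must hold at every position from 0 onward. It fails at position 4, so G (empty → X X empty) is false.
Positions where empty holds: 2, 4.
Check X X empty at each: 2→ok, 4→fails.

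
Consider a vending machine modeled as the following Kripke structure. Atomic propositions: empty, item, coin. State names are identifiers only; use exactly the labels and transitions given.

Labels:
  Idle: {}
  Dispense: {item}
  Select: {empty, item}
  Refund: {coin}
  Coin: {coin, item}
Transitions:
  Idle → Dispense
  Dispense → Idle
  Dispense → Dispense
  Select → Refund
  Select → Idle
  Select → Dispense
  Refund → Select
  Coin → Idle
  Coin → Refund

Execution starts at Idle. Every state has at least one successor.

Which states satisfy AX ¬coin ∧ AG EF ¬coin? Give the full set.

{Idle, Dispense, Refund}

States satisfying ¬coin: {Idle, Dispense, Select}.
States satisfying AX ¬coin: {Idle, Dispense, Refund}.
States satisfying EF ¬coin: {Idle, Dispense, Select, Refund, Coin}.
States satisfying AG EF ¬coin: {Idle, Dispense, Select, Refund, Coin}.
States satisfying AX ¬coin ∧ AG EF ¬coin: {Idle, Dispense, Refund}.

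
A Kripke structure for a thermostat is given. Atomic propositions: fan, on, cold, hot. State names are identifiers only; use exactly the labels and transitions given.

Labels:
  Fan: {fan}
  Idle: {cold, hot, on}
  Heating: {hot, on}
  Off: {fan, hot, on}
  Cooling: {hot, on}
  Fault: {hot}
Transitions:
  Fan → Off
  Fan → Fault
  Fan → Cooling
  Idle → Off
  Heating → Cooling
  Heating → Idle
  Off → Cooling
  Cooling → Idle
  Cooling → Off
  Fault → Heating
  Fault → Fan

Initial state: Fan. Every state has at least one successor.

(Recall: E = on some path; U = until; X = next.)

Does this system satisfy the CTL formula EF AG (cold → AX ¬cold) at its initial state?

States satisfying AG (cold → AX ¬cold): {Fan, Idle, Heating, Off, Cooling, Fault}.
States satisfying EF AG (cold → AX ¬cold): {Fan, Idle, Heating, Off, Cooling, Fault}.
Some path from Fan reaches a state where AG (cold → AX ¬cold) holds.
Fan ∈ Sat(EF AG (cold → AX ¬cold)).

Yes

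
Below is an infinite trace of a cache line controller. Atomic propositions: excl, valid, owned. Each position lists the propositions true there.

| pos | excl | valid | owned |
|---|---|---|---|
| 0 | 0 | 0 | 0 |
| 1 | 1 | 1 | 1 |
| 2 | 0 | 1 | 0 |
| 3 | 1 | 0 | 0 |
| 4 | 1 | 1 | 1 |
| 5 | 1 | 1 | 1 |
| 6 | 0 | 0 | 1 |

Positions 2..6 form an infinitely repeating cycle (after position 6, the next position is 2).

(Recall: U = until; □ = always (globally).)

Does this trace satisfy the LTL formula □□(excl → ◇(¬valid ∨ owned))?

Satisfied

□(excl → ◇(¬valid ∨ owned)) holds at every position 0..6, and those are all positions ever visited, so □□(excl → ◇(¬valid ∨ owned)) holds.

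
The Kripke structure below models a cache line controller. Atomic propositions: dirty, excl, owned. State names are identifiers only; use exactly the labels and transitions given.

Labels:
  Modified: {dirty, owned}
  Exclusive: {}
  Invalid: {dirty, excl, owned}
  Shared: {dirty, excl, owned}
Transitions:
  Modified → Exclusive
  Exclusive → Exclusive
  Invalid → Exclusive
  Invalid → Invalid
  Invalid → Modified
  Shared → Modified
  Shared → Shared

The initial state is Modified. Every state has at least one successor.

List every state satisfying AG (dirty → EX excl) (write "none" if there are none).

{Exclusive}

States satisfying dirty → EX excl: {Exclusive, Invalid, Shared}.
States satisfying AG (dirty → EX excl): {Exclusive}.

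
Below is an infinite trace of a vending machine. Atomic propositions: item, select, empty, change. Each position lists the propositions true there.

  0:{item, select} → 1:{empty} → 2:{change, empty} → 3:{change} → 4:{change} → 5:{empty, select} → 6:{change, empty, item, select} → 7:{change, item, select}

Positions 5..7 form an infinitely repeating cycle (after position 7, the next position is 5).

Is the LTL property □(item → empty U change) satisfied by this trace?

item → empty U change must hold at every position from 0 onward. It fails at position 0, so □(item → empty U change) is false.
Positions where item holds: 0, 6, 7.
Check empty U change at each: 0→fails, 6→ok, 7→ok.

No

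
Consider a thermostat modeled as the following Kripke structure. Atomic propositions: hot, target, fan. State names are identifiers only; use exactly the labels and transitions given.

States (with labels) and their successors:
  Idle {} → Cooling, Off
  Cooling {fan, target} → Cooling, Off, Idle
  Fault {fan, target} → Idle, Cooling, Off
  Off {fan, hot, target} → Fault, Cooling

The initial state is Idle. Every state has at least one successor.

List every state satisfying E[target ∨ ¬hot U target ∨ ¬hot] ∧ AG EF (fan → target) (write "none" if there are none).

States satisfying target ∨ ¬hot: {Idle, Cooling, Fault, Off}.
States satisfying E[target ∨ ¬hot U target ∨ ¬hot]: {Idle, Cooling, Fault, Off}.
States satisfying EF (fan → target): {Idle, Cooling, Fault, Off}.
States satisfying AG EF (fan → target): {Idle, Cooling, Fault, Off}.
States satisfying E[target ∨ ¬hot U target ∨ ¬hot] ∧ AG EF (fan → target): {Idle, Cooling, Fault, Off}.

{Idle, Cooling, Fault, Off}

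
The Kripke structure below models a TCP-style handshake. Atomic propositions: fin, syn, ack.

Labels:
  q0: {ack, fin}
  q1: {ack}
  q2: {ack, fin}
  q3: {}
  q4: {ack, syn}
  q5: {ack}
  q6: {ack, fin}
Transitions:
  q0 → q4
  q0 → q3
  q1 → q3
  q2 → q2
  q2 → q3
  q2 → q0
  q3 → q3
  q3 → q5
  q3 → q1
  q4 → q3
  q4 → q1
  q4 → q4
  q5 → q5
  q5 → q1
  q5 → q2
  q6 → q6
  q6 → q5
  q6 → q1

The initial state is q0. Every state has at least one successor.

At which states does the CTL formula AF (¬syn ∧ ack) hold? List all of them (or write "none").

States satisfying ¬syn ∧ ack: {q0, q1, q2, q5, q6}.
States satisfying AF (¬syn ∧ ack): {q0, q1, q2, q5, q6}.

{q0, q1, q2, q5, q6}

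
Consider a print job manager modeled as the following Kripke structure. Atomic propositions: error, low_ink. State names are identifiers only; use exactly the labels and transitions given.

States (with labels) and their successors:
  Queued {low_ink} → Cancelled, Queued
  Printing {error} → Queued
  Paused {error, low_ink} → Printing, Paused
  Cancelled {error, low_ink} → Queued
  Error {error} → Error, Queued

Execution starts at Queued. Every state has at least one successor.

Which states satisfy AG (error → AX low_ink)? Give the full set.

{Queued, Printing, Cancelled}

States satisfying error → AX low_ink: {Queued, Printing, Cancelled}.
States satisfying AG (error → AX low_ink): {Queued, Printing, Cancelled}.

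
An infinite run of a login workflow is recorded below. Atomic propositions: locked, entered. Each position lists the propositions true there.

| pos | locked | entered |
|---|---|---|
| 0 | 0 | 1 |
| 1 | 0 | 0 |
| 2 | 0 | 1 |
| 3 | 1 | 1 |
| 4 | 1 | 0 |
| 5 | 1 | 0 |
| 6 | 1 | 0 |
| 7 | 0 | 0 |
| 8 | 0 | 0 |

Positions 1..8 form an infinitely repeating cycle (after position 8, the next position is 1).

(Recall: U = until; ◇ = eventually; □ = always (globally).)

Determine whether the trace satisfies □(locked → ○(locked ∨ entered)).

Violated

locked → ○(locked ∨ entered) must hold at every position from 0 onward. It fails at position 6, so □(locked → ○(locked ∨ entered)) is false.
Positions where locked holds: 3, 4, 5, 6.
Check ○(locked ∨ entered) at each: 3→ok, 4→ok, 5→ok, 6→fails.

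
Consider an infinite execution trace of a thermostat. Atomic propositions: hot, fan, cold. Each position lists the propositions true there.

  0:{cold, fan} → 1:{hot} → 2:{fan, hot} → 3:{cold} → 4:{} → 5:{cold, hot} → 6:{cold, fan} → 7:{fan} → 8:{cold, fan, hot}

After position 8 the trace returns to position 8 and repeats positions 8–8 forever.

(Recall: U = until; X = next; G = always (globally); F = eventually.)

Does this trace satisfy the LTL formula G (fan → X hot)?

Violated

fan → X hot must hold at every position from 0 onward. It fails at position 2, so G (fan → X hot) is false.
Positions where fan holds: 0, 2, 6, 7, 8.
Check X hot at each: 0→ok, 2→fails, 6→fails, 7→ok, 8→ok.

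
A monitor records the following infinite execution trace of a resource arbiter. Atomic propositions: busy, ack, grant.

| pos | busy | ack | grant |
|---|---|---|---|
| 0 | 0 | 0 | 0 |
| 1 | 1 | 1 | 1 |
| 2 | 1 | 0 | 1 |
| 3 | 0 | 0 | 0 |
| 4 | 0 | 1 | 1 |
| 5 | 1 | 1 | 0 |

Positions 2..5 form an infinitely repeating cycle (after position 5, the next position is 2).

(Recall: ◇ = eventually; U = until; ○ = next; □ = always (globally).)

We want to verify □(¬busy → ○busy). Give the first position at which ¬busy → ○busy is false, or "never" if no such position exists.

Check ¬busy → ○busy at each position in order: 0 ✓, 1 ✓, 2 ✓.
At position 3 the labels are {} and the next position 4 has {ack, grant}, so ¬busy → ○busy is false there. This is the first violation.

3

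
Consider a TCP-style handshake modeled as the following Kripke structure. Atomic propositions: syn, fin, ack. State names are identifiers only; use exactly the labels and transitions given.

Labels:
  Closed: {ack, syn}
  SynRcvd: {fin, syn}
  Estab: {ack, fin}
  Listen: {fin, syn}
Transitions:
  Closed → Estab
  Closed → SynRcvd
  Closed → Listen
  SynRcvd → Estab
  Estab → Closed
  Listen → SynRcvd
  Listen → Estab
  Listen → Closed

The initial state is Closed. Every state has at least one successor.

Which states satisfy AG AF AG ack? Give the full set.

States satisfying AF AG ack: ∅.
States satisfying AG AF AG ack: ∅.

none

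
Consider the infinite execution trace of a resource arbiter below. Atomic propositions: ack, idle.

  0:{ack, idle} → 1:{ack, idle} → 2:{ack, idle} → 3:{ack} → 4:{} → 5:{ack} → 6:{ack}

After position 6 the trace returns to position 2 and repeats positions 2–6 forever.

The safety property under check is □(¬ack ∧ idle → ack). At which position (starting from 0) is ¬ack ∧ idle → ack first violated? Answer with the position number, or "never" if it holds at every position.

¬ack ∧ idle → ack holds at every position 0..6, and those are all the positions the trace ever visits, so the invariant □(¬ack ∧ idle → ack) is never violated.

never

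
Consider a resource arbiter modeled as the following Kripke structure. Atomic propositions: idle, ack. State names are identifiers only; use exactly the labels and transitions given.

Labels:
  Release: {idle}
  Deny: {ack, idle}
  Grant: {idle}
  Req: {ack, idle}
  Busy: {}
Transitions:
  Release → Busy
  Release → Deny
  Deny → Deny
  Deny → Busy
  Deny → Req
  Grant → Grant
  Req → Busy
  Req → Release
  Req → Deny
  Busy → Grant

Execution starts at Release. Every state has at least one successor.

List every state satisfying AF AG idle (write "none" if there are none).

{Grant, Busy}

States satisfying AG idle: {Grant}.
States satisfying AF AG idle: {Grant, Busy}.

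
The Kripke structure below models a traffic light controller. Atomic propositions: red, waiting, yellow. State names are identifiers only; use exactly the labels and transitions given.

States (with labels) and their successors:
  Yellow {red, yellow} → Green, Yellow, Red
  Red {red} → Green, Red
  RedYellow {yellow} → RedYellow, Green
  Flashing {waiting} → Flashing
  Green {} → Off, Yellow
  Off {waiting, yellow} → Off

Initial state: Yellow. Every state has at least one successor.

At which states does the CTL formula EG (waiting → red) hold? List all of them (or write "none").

States satisfying waiting → red: {Yellow, Red, RedYellow, Green}.
States satisfying EG (waiting → red): {Yellow, Red, RedYellow, Green}.

{Yellow, Red, RedYellow, Green}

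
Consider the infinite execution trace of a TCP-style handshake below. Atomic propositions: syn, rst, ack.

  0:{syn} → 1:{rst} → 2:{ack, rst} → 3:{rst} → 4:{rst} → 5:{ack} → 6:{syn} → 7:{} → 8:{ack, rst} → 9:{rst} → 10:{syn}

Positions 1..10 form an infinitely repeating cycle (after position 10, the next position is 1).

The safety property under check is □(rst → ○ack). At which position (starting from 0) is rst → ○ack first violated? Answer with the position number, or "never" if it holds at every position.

Check rst → ○ack at each position in order: 0 ✓, 1 ✓.
At position 2 the labels are {ack, rst} and the next position 3 has {rst}, so rst → ○ack is false there. This is the first violation.

2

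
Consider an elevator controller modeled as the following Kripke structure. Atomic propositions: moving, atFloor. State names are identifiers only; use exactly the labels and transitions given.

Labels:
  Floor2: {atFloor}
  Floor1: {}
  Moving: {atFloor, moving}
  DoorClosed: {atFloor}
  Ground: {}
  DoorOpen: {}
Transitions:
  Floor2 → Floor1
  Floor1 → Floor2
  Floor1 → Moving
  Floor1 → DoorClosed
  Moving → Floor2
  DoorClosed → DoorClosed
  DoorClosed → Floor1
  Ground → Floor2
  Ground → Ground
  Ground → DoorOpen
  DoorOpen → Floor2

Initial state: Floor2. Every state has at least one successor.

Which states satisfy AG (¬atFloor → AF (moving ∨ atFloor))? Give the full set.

{Floor2, Floor1, Moving, DoorClosed, DoorOpen}

States satisfying ¬atFloor → AF (moving ∨ atFloor): {Floor2, Floor1, Moving, DoorClosed, DoorOpen}.
States satisfying AG (¬atFloor → AF (moving ∨ atFloor)): {Floor2, Floor1, Moving, DoorClosed, DoorOpen}.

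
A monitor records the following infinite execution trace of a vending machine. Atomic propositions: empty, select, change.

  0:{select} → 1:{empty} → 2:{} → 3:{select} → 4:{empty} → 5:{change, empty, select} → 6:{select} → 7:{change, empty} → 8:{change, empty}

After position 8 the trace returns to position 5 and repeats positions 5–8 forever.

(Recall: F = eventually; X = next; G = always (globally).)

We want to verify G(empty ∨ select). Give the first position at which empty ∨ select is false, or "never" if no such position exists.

Check empty ∨ select at each position in order: 0 ✓, 1 ✓.
At position 2 the labels are {}, so empty ∨ select is false there. This is the first violation.

2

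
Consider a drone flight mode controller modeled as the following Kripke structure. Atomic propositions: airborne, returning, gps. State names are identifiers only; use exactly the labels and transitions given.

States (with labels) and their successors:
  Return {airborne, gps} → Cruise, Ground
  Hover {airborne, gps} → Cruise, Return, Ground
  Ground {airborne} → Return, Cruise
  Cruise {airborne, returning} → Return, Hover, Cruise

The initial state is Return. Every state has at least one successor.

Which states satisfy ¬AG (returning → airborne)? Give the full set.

States satisfying returning → airborne: {Return, Hover, Ground, Cruise}.
States satisfying AG (returning → airborne): {Return, Hover, Ground, Cruise}.
States satisfying ¬AG (returning → airborne): ∅.

none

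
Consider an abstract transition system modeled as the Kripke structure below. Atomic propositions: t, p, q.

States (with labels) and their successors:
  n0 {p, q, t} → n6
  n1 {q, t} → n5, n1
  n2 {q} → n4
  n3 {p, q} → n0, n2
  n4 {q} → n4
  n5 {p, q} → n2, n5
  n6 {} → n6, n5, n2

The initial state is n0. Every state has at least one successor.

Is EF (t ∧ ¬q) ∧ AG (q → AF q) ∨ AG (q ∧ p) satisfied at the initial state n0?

Violated

States satisfying t ∧ ¬q: ∅.
States satisfying EF (t ∧ ¬q): ∅.
States satisfying q → AF q: {n0, n1, n2, n3, n4, n5, n6}.
States satisfying AG (q → AF q): {n0, n1, n2, n3, n4, n5, n6}.
States satisfying EF (t ∧ ¬q) ∧ AG (q → AF q): ∅.
States satisfying q ∧ p: {n0, n3, n5}.
States satisfying AG (q ∧ p): ∅.
States satisfying EF (t ∧ ¬q) ∧ AG (q → AF q) ∨ AG (q ∧ p): ∅.
n0 ∉ Sat(EF (t ∧ ¬q) ∧ AG (q → AF q) ∨ AG (q ∧ p)).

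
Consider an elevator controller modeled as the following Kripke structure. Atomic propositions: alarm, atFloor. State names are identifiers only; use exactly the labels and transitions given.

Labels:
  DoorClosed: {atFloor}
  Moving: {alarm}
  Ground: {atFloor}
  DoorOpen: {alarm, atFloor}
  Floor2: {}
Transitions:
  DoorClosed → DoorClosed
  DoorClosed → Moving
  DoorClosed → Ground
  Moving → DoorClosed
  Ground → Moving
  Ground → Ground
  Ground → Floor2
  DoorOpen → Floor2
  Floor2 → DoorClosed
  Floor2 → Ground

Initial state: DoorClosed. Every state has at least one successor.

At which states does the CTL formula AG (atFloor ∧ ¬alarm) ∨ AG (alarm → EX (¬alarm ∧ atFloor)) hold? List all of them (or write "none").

States satisfying atFloor ∧ ¬alarm: {DoorClosed, Ground}.
States satisfying AG (atFloor ∧ ¬alarm): ∅.
States satisfying alarm → EX (¬alarm ∧ atFloor): {DoorClosed, Moving, Ground, Floor2}.
States satisfying AG (alarm → EX (¬alarm ∧ atFloor)): {DoorClosed, Moving, Ground, Floor2}.
States satisfying AG (atFloor ∧ ¬alarm) ∨ AG (alarm → EX (¬alarm ∧ atFloor)): {DoorClosed, Moving, Ground, Floor2}.

{DoorClosed, Moving, Ground, Floor2}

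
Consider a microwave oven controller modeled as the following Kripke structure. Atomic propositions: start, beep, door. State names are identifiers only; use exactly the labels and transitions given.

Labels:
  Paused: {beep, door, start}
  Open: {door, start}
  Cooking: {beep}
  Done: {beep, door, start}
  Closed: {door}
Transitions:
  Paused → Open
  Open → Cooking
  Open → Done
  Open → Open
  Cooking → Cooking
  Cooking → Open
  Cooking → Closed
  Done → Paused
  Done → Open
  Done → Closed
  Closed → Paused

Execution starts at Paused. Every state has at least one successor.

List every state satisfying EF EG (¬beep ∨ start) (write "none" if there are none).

{Paused, Open, Cooking, Done, Closed}

States satisfying EG (¬beep ∨ start): {Paused, Open, Done, Closed}.
States satisfying EF EG (¬beep ∨ start): {Paused, Open, Cooking, Done, Closed}.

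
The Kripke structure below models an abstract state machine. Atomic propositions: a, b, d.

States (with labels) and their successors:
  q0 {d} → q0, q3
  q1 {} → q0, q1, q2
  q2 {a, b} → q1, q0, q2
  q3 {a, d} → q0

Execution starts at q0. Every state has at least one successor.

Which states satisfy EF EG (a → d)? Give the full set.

{q0, q1, q2, q3}

States satisfying EG (a → d): {q0, q1, q3}.
States satisfying EF EG (a → d): {q0, q1, q2, q3}.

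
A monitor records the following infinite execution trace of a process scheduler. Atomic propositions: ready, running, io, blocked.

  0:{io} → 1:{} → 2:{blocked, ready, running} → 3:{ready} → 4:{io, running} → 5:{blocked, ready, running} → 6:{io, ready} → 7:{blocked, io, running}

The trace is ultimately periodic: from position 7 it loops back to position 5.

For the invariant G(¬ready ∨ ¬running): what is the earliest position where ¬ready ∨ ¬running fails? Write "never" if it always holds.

2

Check ¬ready ∨ ¬running at each position in order: 0 ✓, 1 ✓.
At position 2 the labels are {blocked, ready, running}, so ¬ready ∨ ¬running is false there. This is the first violation.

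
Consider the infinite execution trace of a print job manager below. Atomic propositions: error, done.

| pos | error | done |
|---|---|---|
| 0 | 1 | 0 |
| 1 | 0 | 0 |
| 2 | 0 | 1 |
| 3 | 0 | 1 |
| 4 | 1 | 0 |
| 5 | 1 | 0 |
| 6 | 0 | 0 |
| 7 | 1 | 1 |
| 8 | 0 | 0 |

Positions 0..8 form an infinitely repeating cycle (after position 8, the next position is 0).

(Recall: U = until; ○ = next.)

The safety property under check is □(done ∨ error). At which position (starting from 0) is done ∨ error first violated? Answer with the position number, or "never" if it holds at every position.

Check done ∨ error at each position in order: 0 ✓.
At position 1 the labels are {}, so done ∨ error is false there. This is the first violation.

1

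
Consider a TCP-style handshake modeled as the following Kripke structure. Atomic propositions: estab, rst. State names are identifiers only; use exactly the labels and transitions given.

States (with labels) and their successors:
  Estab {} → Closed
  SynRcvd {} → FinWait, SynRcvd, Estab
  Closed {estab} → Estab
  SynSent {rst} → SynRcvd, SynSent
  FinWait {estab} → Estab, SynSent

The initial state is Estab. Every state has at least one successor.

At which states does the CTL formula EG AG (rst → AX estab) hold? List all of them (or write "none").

States satisfying AG (rst → AX estab): {Estab, Closed}.
States satisfying EG AG (rst → AX estab): {Estab, Closed}.

{Estab, Closed}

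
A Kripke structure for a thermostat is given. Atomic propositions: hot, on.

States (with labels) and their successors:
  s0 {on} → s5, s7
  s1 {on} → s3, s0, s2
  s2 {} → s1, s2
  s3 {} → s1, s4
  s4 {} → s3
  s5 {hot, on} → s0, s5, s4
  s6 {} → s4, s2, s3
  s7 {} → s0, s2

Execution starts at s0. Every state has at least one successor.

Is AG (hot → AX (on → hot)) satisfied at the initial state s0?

States satisfying hot → AX (on → hot): {s0, s1, s2, s3, s4, s6, s7}.
States satisfying AG (hot → AX (on → hot)): ∅.
s5 is reachable from s0 and violates hot → AX (on → hot), so AG fails at s0.
s0 ∉ Sat(AG (hot → AX (on → hot))).

No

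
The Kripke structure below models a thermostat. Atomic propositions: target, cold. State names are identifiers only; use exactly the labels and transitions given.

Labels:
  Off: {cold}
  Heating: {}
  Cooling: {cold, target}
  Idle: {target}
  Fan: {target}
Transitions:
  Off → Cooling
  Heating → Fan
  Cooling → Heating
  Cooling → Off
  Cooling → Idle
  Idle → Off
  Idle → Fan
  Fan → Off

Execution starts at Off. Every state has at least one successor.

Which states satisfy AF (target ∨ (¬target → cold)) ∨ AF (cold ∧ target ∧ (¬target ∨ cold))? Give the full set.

{Off, Heating, Cooling, Idle, Fan}

States satisfying target ∨ (¬target → cold): {Off, Cooling, Idle, Fan}.
States satisfying AF (target ∨ (¬target → cold)): {Off, Heating, Cooling, Idle, Fan}.
States satisfying cold ∧ target ∧ (¬target ∨ cold): {Cooling}.
States satisfying AF (cold ∧ target ∧ (¬target ∨ cold)): {Off, Heating, Cooling, Idle, Fan}.
States satisfying AF (target ∨ (¬target → cold)) ∨ AF (cold ∧ target ∧ (¬target ∨ cold)): {Off, Heating, Cooling, Idle, Fan}.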